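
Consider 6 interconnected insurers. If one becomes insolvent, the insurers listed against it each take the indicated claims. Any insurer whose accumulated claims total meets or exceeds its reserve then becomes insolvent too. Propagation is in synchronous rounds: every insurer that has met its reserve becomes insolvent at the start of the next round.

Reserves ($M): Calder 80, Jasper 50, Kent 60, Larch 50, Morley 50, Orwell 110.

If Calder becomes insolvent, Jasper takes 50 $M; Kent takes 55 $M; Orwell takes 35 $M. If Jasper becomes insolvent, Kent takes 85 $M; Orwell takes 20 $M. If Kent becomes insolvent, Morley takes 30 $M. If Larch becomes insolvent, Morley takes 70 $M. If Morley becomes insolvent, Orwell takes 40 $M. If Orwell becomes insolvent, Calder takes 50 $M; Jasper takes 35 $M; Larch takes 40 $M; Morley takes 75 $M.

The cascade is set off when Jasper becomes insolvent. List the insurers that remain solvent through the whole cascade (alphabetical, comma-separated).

Calder, Larch, Morley, Orwell

Round 1 — Jasper becomes insolvent (initial).
  Kent: +85 → 85 ≥ 60
  Orwell: +20 → 20 < 110
Round 2 — Kent becomes insolvent.
  Morley: +30 → 30 < 50
No further insolvencies.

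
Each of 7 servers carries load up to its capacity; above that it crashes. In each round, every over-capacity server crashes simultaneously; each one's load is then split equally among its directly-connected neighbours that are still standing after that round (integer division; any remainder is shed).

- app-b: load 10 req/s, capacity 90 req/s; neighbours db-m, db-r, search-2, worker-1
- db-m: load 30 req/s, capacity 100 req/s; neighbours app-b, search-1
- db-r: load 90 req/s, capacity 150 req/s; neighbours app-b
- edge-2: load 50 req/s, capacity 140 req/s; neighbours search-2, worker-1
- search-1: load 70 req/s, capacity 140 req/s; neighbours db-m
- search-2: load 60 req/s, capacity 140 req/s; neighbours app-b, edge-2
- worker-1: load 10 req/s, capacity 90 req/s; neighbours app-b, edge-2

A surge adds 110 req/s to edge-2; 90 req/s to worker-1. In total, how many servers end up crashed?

Round 1 — edge-2 at 160 > 140; worker-1 at 100 > 90. edge-2, worker-1 crash.
  edge-2 sheds 160 req/s to search-2: 160 each.
    search-2: 60+160 = 220 > 140
  worker-1 sheds 100 req/s to app-b: 100 each.
    app-b: 10+100 = 110 > 90
Round 2 — app-b, search-2 crash.
  app-b sheds 110 req/s to db-m, db-r: 55 each.
    db-m: 30+55 = 85 ≤ 100
    db-r: 90+55 = 145 ≤ 150
  search-2 sheds 220 req/s: no online neighbours, lost.
No further crashes.

4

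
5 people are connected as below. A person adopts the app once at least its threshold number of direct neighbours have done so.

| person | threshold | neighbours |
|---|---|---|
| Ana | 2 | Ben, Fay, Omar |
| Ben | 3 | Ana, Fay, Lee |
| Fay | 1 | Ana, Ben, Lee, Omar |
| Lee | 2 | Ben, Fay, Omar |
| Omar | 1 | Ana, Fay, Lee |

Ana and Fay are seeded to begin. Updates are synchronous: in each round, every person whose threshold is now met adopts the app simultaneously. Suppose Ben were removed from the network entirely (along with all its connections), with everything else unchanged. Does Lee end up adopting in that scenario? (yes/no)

yes

With Ben removed:
Round 1 — Ana, Fay adopt the app (initial).
Round 2 — checking thresholds:
  Lee: 1 of 2 neighbours < 2, below threshold.
  Omar: 2 of 3 neighbours ≥ 1, adopts the app.
Round 3 — checking thresholds:
  Lee: 2 of 2 neighbours ≥ 2, adopts the app.
Round 4 — no new adoptions; cascade stops.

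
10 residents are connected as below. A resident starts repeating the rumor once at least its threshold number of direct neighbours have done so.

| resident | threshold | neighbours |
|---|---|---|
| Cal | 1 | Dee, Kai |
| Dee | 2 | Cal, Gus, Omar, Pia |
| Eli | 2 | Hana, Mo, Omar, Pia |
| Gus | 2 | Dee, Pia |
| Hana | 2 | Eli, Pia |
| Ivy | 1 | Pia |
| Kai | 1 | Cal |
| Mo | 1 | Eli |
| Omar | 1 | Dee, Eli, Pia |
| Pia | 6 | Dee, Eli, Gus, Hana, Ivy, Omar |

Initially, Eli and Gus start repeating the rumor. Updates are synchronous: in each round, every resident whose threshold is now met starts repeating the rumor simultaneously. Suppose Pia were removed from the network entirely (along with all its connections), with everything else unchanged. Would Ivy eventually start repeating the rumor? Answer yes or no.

no

With Pia removed:
Round 1 — Eli, Gus start repeating the rumor (initial).
Round 2 — checking thresholds:
  Dee: 1 of 3 neighbours < 2, below threshold.
  Hana: 1 of 1 neighbours < 2, below threshold.
  Mo: 1 of 1 neighbours ≥ 1, starts repeating the rumor.
  Omar: 1 of 2 neighbours ≥ 1, starts repeating the rumor.
Round 3 — checking thresholds:
  Dee: 2 of 3 neighbours ≥ 2, starts repeating the rumor.
  Hana: 1 of 1 neighbours < 2, below threshold.
Round 4 — checking thresholds:
  Cal: 1 of 2 neighbours ≥ 1, starts repeating the rumor.
  Hana: 1 of 1 neighbours < 2, below threshold.
Round 5 — checking thresholds:
  Hana: 1 of 1 neighbours < 2, below threshold.
  Kai: 1 of 1 neighbours ≥ 1, starts repeating the rumor.
Round 6 — no new spreads; cascade stops.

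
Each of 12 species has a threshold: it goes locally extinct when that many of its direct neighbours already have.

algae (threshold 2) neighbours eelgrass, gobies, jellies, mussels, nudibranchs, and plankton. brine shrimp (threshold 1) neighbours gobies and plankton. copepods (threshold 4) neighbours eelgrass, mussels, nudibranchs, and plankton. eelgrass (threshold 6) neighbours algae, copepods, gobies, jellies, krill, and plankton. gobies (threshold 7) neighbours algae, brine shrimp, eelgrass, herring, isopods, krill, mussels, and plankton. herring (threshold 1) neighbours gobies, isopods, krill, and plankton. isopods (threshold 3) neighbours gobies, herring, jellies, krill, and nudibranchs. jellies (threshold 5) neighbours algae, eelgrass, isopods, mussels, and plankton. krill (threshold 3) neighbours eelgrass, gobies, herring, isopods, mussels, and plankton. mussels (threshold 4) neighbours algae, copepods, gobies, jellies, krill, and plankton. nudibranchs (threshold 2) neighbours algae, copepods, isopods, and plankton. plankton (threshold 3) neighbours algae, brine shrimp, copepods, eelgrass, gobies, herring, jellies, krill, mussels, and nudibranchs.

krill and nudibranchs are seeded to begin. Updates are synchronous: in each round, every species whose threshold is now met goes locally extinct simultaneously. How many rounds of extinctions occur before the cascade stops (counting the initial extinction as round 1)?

4

Round 1 — krill, nudibranchs go locally extinct (initial).
Round 2 — checking thresholds:
  algae: 1 of 6 neighbours < 2, not yet.
  copepods: 1 of 4 neighbours < 4, not yet.
  eelgrass: 1 of 6 neighbours < 6, not yet.
  gobies: 1 of 8 neighbours < 7, not yet.
  herring: 1 of 4 neighbours ≥ 1, goes locally extinct.
  isopods: 2 of 5 neighbours < 3, not yet.
  mussels: 1 of 6 neighbours < 4, not yet.
  plankton: 2 of 10 neighbours < 3, not yet.
Round 3 — checking thresholds:
  algae: 1 of 6 neighbours < 2, not yet.
  copepods: 1 of 4 neighbours < 4, not yet.
  eelgrass: 1 of 6 neighbours < 6, not yet.
  gobies: 2 of 8 neighbours < 7, not yet.
  isopods: 3 of 5 neighbours ≥ 3, goes locally extinct.
  mussels: 1 of 6 neighbours < 4, not yet.
  plankton: 3 of 10 neighbours ≥ 3, goes locally extinct.
Round 4 — checking thresholds:
  algae: 2 of 6 neighbours ≥ 2, goes locally extinct.
  brine shrimp: 1 of 2 neighbours ≥ 1, goes locally extinct.
  copepods: 2 of 4 neighbours < 4, not yet.
  eelgrass: 2 of 6 neighbours < 6, not yet.
  gobies: 4 of 8 neighbours < 7, not yet.
  jellies: 2 of 5 neighbours < 5, not yet.
  mussels: 2 of 6 neighbours < 4, not yet.
Round 5 — no new extinctions; cascade stops.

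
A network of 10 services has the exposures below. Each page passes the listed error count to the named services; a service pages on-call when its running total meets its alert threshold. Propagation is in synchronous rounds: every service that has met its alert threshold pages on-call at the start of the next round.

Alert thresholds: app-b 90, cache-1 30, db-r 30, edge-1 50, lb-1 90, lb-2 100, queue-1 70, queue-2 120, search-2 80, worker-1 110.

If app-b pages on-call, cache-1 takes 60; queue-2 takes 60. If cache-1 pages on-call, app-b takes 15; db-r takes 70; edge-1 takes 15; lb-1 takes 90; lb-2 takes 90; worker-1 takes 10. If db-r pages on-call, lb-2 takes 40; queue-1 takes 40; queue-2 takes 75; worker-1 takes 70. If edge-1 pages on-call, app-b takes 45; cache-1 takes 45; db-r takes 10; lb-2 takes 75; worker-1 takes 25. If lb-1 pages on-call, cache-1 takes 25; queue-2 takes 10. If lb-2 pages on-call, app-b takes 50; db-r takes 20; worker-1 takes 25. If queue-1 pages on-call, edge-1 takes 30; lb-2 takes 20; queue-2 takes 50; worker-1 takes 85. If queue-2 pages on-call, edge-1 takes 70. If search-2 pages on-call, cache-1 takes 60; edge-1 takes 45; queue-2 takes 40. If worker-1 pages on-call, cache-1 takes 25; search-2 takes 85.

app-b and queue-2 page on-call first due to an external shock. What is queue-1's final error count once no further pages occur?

Round 1 — app-b, queue-2 page on-call (initial).
  cache-1: +60 → 60 ≥ 30
  edge-1: +70 → 70 ≥ 50
Round 2 — cache-1, edge-1 page on-call.
  db-r: +70+10 → 80 ≥ 30
  lb-1: +90 → 90 ≥ 90
  lb-2: +90+75 → 165 ≥ 100
  worker-1: +10+25 → 35 < 110
Round 3 — db-r, lb-1, lb-2 page on-call.
  queue-1: +40 → 40 < 70
  worker-1: +70+25 → 130 ≥ 110
Round 4 — worker-1 pages on-call.
  search-2: +85 → 85 ≥ 80
Round 5 — search-2 pages on-call.
No further pages.

40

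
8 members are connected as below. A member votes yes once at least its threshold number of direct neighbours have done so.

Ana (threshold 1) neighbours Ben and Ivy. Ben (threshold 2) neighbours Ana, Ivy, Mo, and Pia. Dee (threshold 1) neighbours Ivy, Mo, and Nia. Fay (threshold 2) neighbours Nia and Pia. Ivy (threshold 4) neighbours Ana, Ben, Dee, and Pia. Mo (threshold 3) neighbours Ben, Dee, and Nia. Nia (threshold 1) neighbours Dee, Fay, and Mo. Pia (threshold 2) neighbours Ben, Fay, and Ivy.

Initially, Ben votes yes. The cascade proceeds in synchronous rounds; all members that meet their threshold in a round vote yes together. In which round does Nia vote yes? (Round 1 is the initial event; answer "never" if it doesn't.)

Round 1 — Ben votes yes (initial).
Round 2 — checking thresholds:
  Ana: 1 of 2 neighbours ≥ 1, votes yes.
  Ivy: 1 of 4 neighbours < 4, holds.
  Mo: 1 of 3 neighbours < 3, holds.
  Pia: 1 of 3 neighbours < 2, holds.
Round 3 — no new yes votes; cascade stops.

never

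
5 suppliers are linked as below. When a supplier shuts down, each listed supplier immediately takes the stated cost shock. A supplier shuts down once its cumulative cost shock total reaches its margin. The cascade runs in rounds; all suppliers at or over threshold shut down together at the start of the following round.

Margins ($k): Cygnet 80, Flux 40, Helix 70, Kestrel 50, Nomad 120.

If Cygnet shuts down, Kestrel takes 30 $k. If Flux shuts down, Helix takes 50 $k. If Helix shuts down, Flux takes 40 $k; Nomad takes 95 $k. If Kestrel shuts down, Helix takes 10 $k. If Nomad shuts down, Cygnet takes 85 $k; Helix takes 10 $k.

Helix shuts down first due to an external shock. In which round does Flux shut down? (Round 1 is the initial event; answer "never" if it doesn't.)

Round 1 — Helix shuts down (initial).
  Flux: +40 → 40 ≥ 40
  Nomad: +95 → 95 < 120
Round 2 — Flux shuts down.
No further shutdowns.

2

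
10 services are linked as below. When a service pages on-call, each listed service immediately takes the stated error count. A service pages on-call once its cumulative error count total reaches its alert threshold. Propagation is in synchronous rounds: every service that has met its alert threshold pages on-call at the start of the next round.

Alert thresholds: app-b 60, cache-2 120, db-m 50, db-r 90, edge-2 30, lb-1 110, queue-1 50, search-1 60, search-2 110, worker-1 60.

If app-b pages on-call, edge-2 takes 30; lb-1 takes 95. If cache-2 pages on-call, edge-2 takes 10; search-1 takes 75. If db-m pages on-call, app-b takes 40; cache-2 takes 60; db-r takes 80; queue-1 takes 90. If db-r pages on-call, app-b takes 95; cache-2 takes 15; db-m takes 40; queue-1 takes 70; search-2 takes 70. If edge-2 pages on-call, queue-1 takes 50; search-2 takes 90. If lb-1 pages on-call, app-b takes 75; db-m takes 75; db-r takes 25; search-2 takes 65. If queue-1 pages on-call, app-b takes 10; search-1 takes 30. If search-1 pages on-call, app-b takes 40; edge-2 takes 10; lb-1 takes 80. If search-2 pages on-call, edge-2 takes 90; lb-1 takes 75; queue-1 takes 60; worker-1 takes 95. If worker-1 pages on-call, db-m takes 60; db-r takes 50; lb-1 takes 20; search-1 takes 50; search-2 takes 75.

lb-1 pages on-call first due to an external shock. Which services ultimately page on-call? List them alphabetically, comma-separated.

Round 1 — lb-1 pages on-call (initial).
  app-b: +75 → 75 ≥ 60
  db-m: +75 → 75 ≥ 50
  db-r: +25 → 25 < 90
  search-2: +65 → 65 < 110
Round 2 — app-b, db-m page on-call.
  cache-2: +60 → 60 < 120
  db-r: +80 → 105 ≥ 90
  edge-2: +30 → 30 ≥ 30
  queue-1: +90 → 90 ≥ 50
Round 3 — db-r, edge-2, queue-1 page on-call.
  cache-2: +15 → 75 < 120
  search-1: +30 → 30 < 60
  search-2: +70+90 → 225 ≥ 110
Round 4 — search-2 pages on-call.
  worker-1: +95 → 95 ≥ 60
Round 5 — worker-1 pages on-call.
  search-1: +50 → 80 ≥ 60
Round 6 — search-1 pages on-call.
No further pages.

app-b, db-m, db-r, edge-2, lb-1, queue-1, search-1, search-2, worker-1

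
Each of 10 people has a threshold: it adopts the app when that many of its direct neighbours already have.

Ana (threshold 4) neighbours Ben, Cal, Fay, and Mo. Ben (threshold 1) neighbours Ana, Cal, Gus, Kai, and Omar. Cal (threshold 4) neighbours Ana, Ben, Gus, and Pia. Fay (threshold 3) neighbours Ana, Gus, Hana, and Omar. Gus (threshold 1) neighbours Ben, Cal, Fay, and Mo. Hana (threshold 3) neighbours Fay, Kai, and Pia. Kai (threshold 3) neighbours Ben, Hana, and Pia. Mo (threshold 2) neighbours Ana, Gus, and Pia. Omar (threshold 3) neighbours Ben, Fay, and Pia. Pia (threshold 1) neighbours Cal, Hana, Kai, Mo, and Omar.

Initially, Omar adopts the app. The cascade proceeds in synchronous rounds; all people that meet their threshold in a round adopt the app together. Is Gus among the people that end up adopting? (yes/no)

Round 1 — Omar adopts the app (initial).
Round 2 — checking thresholds:
  Ben: 1 of 5 neighbours ≥ 1, adopts the app.
  Fay: 1 of 4 neighbours < 3, not yet.
  Pia: 1 of 5 neighbours ≥ 1, adopts the app.
Round 3 — checking thresholds:
  Ana: 1 of 4 neighbours < 4, not yet.
  Cal: 2 of 4 neighbours < 4, not yet.
  Fay: 1 of 4 neighbours < 3, not yet.
  Gus: 1 of 4 neighbours ≥ 1, adopts the app.
  Hana: 1 of 3 neighbours < 3, not yet.
  Kai: 2 of 3 neighbours < 3, not yet.
  Mo: 1 of 3 neighbours < 2, not yet.
Round 4 — checking thresholds:
  Ana: 1 of 4 neighbours < 4, not yet.
  Cal: 3 of 4 neighbours < 4, not yet.
  Fay: 2 of 4 neighbours < 3, not yet.
  Hana: 1 of 3 neighbours < 3, not yet.
  Kai: 2 of 3 neighbours < 3, not yet.
  Mo: 2 of 3 neighbours ≥ 2, adopts the app.
Round 5 — no new adoptions; cascade stops.

yes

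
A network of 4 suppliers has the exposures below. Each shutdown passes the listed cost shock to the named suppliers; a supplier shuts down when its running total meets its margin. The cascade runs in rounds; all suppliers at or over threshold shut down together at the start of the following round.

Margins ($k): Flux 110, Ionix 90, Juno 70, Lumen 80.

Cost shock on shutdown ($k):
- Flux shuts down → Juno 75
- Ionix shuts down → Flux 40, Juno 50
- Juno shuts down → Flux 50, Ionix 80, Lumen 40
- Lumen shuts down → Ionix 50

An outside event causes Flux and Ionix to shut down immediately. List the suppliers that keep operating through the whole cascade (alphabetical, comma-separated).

Lumen

Round 1 — Flux, Ionix shut down (initial).
  Juno: +75+50 → 125 ≥ 70
Round 2 — Juno shuts down.
  Lumen: +40 → 40 < 80
No further shutdowns.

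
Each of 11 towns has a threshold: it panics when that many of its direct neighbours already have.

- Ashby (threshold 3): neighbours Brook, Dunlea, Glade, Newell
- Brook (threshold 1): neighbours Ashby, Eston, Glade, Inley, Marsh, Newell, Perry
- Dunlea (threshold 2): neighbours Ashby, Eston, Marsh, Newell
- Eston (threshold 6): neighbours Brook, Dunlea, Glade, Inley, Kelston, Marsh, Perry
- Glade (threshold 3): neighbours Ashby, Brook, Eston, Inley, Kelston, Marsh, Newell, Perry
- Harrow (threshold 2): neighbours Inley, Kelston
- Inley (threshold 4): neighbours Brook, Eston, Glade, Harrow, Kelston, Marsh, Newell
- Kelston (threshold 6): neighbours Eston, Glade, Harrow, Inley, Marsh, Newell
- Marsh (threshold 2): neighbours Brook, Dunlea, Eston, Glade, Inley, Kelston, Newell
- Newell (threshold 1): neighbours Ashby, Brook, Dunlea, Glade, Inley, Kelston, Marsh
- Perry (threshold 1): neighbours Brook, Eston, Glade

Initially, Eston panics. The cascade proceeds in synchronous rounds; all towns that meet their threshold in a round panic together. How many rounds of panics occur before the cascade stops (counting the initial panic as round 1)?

Round 1 — Eston panics (initial).
Round 2 — checking thresholds:
  Brook: 1 of 7 neighbours ≥ 1, panics.
  Dunlea: 1 of 4 neighbours < 2, below threshold.
  Glade: 1 of 8 neighbours < 3, below threshold.
  Inley: 1 of 7 neighbours < 4, below threshold.
  Kelston: 1 of 6 neighbours < 6, below threshold.
  Marsh: 1 of 7 neighbours < 2, below threshold.
  Perry: 1 of 3 neighbours ≥ 1, panics.
Round 3 — checking thresholds:
  Ashby: 1 of 4 neighbours < 3, below threshold.
  Dunlea: 1 of 4 neighbours < 2, below threshold.
  Glade: 3 of 8 neighbours ≥ 3, panics.
  Inley: 2 of 7 neighbours < 4, below threshold.
  Kelston: 1 of 6 neighbours < 6, below threshold.
  Marsh: 2 of 7 neighbours ≥ 2, panics.
  Newell: 1 of 7 neighbours ≥ 1, panics.
Round 4 — checking thresholds:
  Ashby: 3 of 4 neighbours ≥ 3, panics.
  Dunlea: 3 of 4 neighbours ≥ 2, panics.
  Inley: 5 of 7 neighbours ≥ 4, panics.
  Kelston: 4 of 6 neighbours < 6, below threshold.
Round 5 — no new panics; cascade stops.

4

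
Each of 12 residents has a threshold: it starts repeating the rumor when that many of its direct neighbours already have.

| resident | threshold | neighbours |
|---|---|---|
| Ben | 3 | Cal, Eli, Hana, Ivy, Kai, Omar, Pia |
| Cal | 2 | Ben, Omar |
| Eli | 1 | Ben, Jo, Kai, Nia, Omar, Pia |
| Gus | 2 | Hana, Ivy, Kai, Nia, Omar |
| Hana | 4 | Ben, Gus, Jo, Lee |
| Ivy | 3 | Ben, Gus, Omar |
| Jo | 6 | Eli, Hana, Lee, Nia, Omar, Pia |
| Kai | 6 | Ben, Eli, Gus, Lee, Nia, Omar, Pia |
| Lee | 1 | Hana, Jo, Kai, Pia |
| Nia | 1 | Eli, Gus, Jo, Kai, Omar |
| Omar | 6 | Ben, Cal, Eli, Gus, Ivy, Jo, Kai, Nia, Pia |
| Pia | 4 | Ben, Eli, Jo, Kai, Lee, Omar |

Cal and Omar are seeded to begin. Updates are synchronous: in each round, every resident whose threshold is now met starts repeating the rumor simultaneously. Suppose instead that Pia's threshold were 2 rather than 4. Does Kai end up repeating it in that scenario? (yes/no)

With Pia's threshold at 2:
Round 1 — Cal, Omar start repeating the rumor (initial).
Round 2 — checking thresholds:
  Ben: 2 of 7 neighbours < 3, not yet.
  Eli: 1 of 6 neighbours ≥ 1, starts repeating the rumor.
  Gus: 1 of 5 neighbours < 2, not yet.
  Ivy: 1 of 3 neighbours < 3, not yet.
  Jo: 1 of 6 neighbours < 6, not yet.
  Kai: 1 of 7 neighbours < 6, not yet.
  Nia: 1 of 5 neighbours ≥ 1, starts repeating the rumor.
  Pia: 1 of 6 neighbours < 2, not yet.
Round 3 — checking thresholds:
  Ben: 3 of 7 neighbours ≥ 3, starts repeating the rumor.
  Gus: 2 of 5 neighbours ≥ 2, starts repeating the rumor.
  Ivy: 1 of 3 neighbours < 3, not yet.
  Jo: 3 of 6 neighbours < 6, not yet.
  Kai: 3 of 7 neighbours < 6, not yet.
  Pia: 2 of 6 neighbours ≥ 2, starts repeating the rumor.
Round 4 — checking thresholds:
  Hana: 2 of 4 neighbours < 4, not yet.
  Ivy: 3 of 3 neighbours ≥ 3, starts repeating the rumor.
  Jo: 4 of 6 neighbours < 6, not yet.
  Kai: 6 of 7 neighbours ≥ 6, starts repeating the rumor.
  Lee: 1 of 4 neighbours ≥ 1, starts repeating the rumor.
Round 5 — no new spreads; cascade stops.

yes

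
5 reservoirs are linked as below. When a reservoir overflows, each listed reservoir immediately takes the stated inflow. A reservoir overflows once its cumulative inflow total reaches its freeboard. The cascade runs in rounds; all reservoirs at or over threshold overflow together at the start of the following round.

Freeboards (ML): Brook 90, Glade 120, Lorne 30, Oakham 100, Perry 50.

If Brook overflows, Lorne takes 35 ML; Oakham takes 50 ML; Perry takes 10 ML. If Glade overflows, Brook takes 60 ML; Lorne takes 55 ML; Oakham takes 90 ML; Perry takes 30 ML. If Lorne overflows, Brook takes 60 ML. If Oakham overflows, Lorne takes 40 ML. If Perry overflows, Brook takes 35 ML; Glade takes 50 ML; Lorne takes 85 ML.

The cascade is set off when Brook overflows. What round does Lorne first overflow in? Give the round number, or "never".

Round 1 — Brook overflows (initial).
  Lorne: +35 → 35 ≥ 30
  Oakham: +50 → 50 < 100
  Perry: +10 → 10 < 50
Round 2 — Lorne overflows.
No further overflows.

2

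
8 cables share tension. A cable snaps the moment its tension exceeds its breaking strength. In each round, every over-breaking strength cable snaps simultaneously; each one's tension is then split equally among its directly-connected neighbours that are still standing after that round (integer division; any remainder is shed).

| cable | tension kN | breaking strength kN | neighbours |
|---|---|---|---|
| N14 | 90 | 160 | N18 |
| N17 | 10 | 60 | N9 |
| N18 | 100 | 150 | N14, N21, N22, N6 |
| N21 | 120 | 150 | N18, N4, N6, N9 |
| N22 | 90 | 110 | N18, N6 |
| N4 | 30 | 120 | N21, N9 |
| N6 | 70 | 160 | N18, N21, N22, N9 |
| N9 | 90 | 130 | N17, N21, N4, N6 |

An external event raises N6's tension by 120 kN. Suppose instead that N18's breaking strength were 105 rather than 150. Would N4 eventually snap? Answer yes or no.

With N18's breaking strength at 105:
Round 1 — N6 at 190 > 160. N6 snaps.
  N6 sheds 190 kN to N18, N21, N22, N9: 47 each (2 lost).
    N18: 100+47 = 147 > 105
    N21: 120+47 = 167 > 150
    N22: 90+47 = 137 > 110
    N9: 90+47 = 137 > 130
Round 2 — N18, N21, N22, N9 snap.
  N18 sheds 147 kN to N14: 147 each.
    N14: 90+147 = 237 > 160
  N21 sheds 167 kN to N4: 167 each.
    N4: 30+167 = 197 > 120
  N22 sheds 137 kN: no online neighbours, lost.
  N9 sheds 137 kN to N17, N4: 68 each (1 lost).
    N17: 10+68 = 78 > 60
    N4: 197+68 = 265 > 120
Round 3 — N14, N17, N4 snap.
  N14 sheds 237 kN: no online neighbours, lost.
  N17 sheds 78 kN: no online neighbours, lost.
  N4 sheds 265 kN: no online neighbours, lost.
No further breaks.

yes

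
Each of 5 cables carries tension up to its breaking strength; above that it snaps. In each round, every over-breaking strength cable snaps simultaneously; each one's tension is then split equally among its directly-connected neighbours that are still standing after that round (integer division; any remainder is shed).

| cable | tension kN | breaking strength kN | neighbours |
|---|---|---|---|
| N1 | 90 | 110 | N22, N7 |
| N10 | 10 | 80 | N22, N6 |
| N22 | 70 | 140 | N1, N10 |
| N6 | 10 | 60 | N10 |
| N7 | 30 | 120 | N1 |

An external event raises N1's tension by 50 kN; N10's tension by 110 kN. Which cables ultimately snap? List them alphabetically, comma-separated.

N1, N10, N22, N6

Round 1 — N1 at 140 > 110; N10 at 120 > 80. N1, N10 snap.
  N1 sheds 140 kN to N22, N7: 70 each.
    N22: 70+70 = 140 ≤ 140
    N7: 30+70 = 100 ≤ 120
  N10 sheds 120 kN to N22, N6: 60 each.
    N22: 140+60 = 200 > 140
    N6: 10+60 = 70 > 60
Round 2 — N22, N6 snap.
  N22 sheds 200 kN: no online neighbours, lost.
  N6 sheds 70 kN: no online neighbours, lost.
No further breaks.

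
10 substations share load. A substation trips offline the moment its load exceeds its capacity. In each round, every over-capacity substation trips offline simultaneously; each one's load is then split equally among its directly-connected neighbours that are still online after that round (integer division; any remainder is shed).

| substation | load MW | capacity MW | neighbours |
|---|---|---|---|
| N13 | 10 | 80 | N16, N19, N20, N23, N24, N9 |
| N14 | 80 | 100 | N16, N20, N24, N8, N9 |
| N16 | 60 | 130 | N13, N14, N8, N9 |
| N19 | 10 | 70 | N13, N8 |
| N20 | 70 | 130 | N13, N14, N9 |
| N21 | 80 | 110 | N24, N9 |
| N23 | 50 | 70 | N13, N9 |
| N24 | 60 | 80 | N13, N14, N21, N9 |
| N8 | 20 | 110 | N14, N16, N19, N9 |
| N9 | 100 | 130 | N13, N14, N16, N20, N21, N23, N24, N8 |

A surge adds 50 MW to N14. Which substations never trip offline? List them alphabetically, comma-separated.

none

Round 1 — N14 at 130 > 100. N14 trips offline.
  N14 sheds 130 MW to N16, N20, N24, N8, N9: 26 each.
    N16: 60+26 = 86 ≤ 130
    N20: 70+26 = 96 ≤ 130
    N24: 60+26 = 86 > 80
    N8: 20+26 = 46 ≤ 110
    N9: 100+26 = 126 ≤ 130
Round 2 — N24 trips offline.
  N24 sheds 86 MW to N13, N21, N9: 28 each (2 lost).
    N13: 10+28 = 38 ≤ 80
    N21: 80+28 = 108 ≤ 110
    N9: 126+28 = 154 > 130
Round 3 — N9 trips offline.
  N9 sheds 154 MW to N13, N16, N20, N21, N23, N8: 25 each (4 lost).
    N13: 38+25 = 63 ≤ 80
    N16: 86+25 = 111 ≤ 130
    N20: 96+25 = 121 ≤ 130
    N21: 108+25 = 133 > 110
    N23: 50+25 = 75 > 70
    N8: 46+25 = 71 ≤ 110
Round 4 — N21, N23 trip offline.
  N21 sheds 133 MW: no online neighbours, lost.
  N23 sheds 75 MW to N13: 75 each.
    N13: 63+75 = 138 > 80
Round 5 — N13 trips offline.
  N13 sheds 138 MW to N16, N19, N20: 46 each.
    N16: 111+46 = 157 > 130
    N19: 10+46 = 56 ≤ 70
    N20: 121+46 = 167 > 130
Round 6 — N16, N20 trip offline.
  N16 sheds 157 MW to N8: 157 each.
    N8: 71+157 = 228 > 110
  N20 sheds 167 MW: no online neighbours, lost.
Round 7 — N8 trips offline.
  N8 sheds 228 MW to N19: 228 each.
    N19: 56+228 = 284 > 70
Round 8 — N19 trips offline.
  N19 sheds 284 MW: no online neighbours, lost.
No further trips.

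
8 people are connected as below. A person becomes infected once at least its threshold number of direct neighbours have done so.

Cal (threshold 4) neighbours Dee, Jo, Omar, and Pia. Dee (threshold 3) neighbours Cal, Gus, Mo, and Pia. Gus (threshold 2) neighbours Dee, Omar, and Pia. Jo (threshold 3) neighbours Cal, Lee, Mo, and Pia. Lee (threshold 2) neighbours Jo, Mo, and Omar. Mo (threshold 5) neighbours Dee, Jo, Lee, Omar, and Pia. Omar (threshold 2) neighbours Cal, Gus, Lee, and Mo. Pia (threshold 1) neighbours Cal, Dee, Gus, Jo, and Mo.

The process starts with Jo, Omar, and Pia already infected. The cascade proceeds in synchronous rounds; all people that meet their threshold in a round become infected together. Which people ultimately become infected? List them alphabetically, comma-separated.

Gus, Jo, Lee, Omar, Pia

Round 1 — Jo, Omar, Pia become infected (initial).
Round 2 — checking thresholds:
  Cal: 3 of 4 neighbours < 4, not yet.
  Dee: 1 of 4 neighbours < 3, not yet.
  Gus: 2 of 3 neighbours ≥ 2, becomes infected.
  Lee: 2 of 3 neighbours ≥ 2, becomes infected.
  Mo: 3 of 5 neighbours < 5, not yet.
Round 3 — no new infections; cascade stops.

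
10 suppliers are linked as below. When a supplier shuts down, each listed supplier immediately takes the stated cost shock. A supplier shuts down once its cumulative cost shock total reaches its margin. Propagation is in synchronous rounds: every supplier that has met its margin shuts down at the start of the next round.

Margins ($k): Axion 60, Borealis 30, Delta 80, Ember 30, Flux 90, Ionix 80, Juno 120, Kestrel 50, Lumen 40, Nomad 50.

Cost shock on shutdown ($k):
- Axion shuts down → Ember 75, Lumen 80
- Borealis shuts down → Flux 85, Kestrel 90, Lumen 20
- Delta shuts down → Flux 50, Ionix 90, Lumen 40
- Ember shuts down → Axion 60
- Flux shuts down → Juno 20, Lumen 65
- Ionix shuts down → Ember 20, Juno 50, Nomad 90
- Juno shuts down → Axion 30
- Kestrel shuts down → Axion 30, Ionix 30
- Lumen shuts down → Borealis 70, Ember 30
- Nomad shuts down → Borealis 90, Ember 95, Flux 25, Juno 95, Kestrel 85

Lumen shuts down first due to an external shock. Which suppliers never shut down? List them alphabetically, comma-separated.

Delta, Flux, Ionix, Juno, Nomad

Round 1 — Lumen shuts down (initial).
  Borealis: +70 → 70 ≥ 30
  Ember: +30 → 30 ≥ 30
Round 2 — Borealis, Ember shut down.
  Axion: +60 → 60 ≥ 60
  Flux: +85 → 85 < 90
  Kestrel: +90 → 90 ≥ 50
Round 3 — Axion, Kestrel shut down.
  Ionix: +30 → 30 < 80
No further shutdowns.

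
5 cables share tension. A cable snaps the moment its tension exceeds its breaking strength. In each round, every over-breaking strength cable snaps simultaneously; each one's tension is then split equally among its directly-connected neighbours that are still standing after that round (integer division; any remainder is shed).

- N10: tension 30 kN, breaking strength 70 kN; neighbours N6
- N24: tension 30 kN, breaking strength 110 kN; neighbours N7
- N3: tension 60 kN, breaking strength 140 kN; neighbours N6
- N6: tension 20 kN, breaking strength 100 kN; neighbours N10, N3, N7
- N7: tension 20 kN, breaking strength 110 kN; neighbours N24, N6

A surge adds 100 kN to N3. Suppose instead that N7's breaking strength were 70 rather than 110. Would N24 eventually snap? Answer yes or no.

With N7's breaking strength at 70:
Round 1 — N3 at 160 > 140. N3 snaps.
  N3 sheds 160 kN to N6: 160 each.
    N6: 20+160 = 180 > 100
Round 2 — N6 snaps.
  N6 sheds 180 kN to N10, N7: 90 each.
    N10: 30+90 = 120 > 70
    N7: 20+90 = 110 > 70
Round 3 — N10, N7 snap.
  N10 sheds 120 kN: no online neighbours, lost.
  N7 sheds 110 kN to N24: 110 each.
    N24: 30+110 = 140 > 110
Round 4 — N24 snaps.
  N24 sheds 140 kN: no online neighbours, lost.
No further breaks.

yes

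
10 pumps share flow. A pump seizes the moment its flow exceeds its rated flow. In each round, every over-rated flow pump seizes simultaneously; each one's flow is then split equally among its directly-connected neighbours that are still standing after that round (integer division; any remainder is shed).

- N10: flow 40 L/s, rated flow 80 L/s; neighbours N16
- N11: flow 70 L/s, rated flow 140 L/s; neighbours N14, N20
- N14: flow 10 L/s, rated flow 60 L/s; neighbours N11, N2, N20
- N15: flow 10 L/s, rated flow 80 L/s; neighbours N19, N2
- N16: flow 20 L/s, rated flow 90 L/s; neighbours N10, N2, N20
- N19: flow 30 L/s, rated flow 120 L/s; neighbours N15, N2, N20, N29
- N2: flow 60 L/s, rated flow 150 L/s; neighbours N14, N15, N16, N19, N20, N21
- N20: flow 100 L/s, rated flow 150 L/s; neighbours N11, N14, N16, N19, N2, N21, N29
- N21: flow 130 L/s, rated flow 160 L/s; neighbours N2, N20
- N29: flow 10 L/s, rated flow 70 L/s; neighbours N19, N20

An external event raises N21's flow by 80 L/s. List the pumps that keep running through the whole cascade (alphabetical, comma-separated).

N15, N19, N29

Round 1 — N21 at 210 > 160. N21 seizes.
  N21 sheds 210 L/s to N2, N20: 105 each.
    N2: 60+105 = 165 > 150
    N20: 100+105 = 205 > 150
Round 2 — N2, N20 seize.
  N2 sheds 165 L/s to N14, N15, N16, N19: 41 each (1 lost).
    N14: 10+41 = 51 ≤ 60
    N15: 10+41 = 51 ≤ 80
    N16: 20+41 = 61 ≤ 90
    N19: 30+41 = 71 ≤ 120
  N20 sheds 205 L/s to N11, N14, N16, N19, N29: 41 each.
    N11: 70+41 = 111 ≤ 140
    N14: 51+41 = 92 > 60
    N16: 61+41 = 102 > 90
    N19: 71+41 = 112 ≤ 120
    N29: 10+41 = 51 ≤ 70
Round 3 — N14, N16 seize.
  N14 sheds 92 L/s to N11: 92 each.
    N11: 111+92 = 203 > 140
  N16 sheds 102 L/s to N10: 102 each.
    N10: 40+102 = 142 > 80
Round 4 — N10, N11 seize.
  N10 sheds 142 L/s: no online neighbours, lost.
  N11 sheds 203 L/s: no online neighbours, lost.
No further seizures.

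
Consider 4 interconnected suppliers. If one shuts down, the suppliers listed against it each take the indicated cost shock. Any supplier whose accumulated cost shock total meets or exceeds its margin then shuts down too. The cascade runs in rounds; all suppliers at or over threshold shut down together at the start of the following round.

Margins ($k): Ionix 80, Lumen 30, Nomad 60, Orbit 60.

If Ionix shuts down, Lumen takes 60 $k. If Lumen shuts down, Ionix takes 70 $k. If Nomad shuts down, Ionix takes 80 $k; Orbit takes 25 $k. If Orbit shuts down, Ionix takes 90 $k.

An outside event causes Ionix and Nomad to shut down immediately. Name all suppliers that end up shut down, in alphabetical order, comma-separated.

Round 1 — Ionix, Nomad shut down (initial).
  Lumen: +60 → 60 ≥ 30
  Orbit: +25 → 25 < 60
Round 2 — Lumen shuts down.
No further shutdowns.

Ionix, Lumen, Nomad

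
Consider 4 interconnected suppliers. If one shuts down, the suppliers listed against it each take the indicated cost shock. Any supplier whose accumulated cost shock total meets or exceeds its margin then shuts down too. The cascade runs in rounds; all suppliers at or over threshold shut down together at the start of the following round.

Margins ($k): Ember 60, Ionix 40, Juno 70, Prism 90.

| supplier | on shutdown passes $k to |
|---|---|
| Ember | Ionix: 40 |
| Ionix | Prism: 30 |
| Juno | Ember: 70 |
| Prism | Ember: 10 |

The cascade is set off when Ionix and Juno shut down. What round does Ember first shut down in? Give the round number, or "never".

Round 1 — Ionix, Juno shut down (initial).
  Ember: +70 → 70 ≥ 60
  Prism: +30 → 30 < 90
Round 2 — Ember shuts down.
No further shutdowns.

2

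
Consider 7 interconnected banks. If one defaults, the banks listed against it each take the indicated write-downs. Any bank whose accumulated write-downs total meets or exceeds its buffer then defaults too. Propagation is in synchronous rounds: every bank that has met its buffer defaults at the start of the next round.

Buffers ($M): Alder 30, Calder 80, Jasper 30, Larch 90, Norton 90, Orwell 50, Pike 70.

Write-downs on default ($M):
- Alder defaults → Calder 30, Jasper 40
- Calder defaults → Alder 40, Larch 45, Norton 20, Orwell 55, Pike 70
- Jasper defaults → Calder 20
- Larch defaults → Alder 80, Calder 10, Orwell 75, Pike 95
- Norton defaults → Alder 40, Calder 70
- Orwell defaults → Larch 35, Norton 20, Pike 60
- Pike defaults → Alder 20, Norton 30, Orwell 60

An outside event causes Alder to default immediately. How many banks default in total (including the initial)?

Round 1 — Alder defaults (initial).
  Calder: +30 → 30 < 80
  Jasper: +40 → 40 ≥ 30
Round 2 — Jasper defaults.
  Calder: +20 → 50 < 80
No further defaults.

2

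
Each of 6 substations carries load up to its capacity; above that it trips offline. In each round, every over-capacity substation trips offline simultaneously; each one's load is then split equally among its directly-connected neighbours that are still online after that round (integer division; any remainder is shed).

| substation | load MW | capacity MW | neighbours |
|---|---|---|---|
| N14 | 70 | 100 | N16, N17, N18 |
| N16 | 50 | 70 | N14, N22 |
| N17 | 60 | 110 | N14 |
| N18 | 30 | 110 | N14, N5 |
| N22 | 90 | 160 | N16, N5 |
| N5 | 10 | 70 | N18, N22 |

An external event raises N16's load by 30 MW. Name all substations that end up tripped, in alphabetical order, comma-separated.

Round 1 — N16 at 80 > 70. N16 trips offline.
  N16 sheds 80 MW to N14, N22: 40 each.
    N14: 70+40 = 110 > 100
    N22: 90+40 = 130 ≤ 160
Round 2 — N14 trips offline.
  N14 sheds 110 MW to N17, N18: 55 each.
    N17: 60+55 = 115 > 110
    N18: 30+55 = 85 ≤ 110
Round 3 — N17 trips offline.
  N17 sheds 115 MW: no online neighbours, lost.
No further trips.

N14, N16, N17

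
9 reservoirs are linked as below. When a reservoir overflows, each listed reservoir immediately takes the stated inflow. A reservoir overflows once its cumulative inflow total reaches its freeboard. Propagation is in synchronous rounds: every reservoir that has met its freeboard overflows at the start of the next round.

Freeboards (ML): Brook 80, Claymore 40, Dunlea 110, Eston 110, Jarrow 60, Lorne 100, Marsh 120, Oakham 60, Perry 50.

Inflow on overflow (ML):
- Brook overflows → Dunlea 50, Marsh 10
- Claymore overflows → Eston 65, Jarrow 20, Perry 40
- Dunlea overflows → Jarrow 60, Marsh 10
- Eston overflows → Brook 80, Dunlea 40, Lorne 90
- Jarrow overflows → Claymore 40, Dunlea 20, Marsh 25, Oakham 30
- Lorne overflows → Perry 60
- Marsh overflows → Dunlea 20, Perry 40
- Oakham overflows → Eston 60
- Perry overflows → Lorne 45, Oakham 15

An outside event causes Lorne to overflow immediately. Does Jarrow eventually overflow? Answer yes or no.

no

Round 1 — Lorne overflows (initial).
  Perry: +60 → 60 ≥ 50
Round 2 — Perry overflows.
  Oakham: +15 → 15 < 60
No further overflows.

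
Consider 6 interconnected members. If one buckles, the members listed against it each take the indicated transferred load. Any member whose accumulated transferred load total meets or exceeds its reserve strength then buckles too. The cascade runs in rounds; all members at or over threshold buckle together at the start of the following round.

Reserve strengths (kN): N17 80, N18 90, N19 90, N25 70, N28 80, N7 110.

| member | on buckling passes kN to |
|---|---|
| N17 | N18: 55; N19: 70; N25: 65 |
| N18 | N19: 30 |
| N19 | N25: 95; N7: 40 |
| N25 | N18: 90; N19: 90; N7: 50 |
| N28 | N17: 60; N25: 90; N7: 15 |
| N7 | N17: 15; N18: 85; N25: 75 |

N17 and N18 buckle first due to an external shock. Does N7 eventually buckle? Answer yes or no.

no

Round 1 — N17, N18 buckle (initial).
  N19: +70+30 → 100 ≥ 90
  N25: +65 → 65 < 70
Round 2 — N19 buckles.
  N25: +95 → 160 ≥ 70
  N7: +40 → 40 < 110
Round 3 — N25 buckles.
  N7: +50 → 90 < 110
No further bucklings.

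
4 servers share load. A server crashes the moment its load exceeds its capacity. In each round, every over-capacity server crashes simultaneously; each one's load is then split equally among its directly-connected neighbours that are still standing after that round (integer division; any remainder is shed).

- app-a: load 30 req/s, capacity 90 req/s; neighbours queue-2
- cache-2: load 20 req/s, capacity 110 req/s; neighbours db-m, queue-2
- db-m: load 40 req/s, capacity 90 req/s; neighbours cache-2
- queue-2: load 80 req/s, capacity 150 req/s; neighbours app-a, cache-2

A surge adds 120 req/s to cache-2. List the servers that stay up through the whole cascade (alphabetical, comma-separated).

Round 1 — cache-2 at 140 > 110. cache-2 crashes.
  cache-2 sheds 140 req/s to db-m, queue-2: 70 each.
    db-m: 40+70 = 110 > 90
    queue-2: 80+70 = 150 ≤ 150
Round 2 — db-m crashes.
  db-m sheds 110 req/s: no online neighbours, lost.
No further crashes.

app-a, queue-2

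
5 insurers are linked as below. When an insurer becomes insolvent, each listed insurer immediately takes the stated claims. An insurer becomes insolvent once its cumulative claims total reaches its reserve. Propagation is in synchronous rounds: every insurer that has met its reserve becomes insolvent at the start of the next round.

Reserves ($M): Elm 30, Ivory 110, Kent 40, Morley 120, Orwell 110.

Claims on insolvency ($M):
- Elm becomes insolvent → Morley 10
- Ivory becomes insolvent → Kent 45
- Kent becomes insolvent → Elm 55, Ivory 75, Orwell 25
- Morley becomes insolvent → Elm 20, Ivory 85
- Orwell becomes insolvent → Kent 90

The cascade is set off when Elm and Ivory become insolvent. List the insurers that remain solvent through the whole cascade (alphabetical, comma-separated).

Morley, Orwell

Round 1 — Elm, Ivory become insolvent (initial).
  Kent: +45 → 45 ≥ 40
  Morley: +10 → 10 < 120
Round 2 — Kent becomes insolvent.
  Orwell: +25 → 25 < 110
No further insolvencies.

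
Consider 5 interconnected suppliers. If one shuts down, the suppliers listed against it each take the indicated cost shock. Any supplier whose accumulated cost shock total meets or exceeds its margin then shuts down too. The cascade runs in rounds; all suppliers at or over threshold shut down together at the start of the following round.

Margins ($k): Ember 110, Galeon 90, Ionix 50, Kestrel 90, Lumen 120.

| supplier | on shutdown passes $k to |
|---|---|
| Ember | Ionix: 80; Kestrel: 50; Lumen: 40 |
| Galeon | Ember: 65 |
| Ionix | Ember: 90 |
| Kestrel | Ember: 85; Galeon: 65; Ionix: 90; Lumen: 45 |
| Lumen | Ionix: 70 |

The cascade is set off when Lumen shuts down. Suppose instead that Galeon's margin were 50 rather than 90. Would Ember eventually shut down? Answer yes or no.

With Galeon's margin at 50:
Round 1 — Lumen shuts down (initial).
  Ionix: +70 → 70 ≥ 50
Round 2 — Ionix shuts down.
  Ember: +90 → 90 < 110
No further shutdowns.

no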